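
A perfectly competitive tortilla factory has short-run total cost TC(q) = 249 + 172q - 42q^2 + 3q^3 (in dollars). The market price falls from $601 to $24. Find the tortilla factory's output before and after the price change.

Output falls from 13 to 0 (the firm shuts down)

AVC = 172 - 42q + 3q^2, minimized at q = 7 where min AVC = $25. MC = 172 - 84q + 9q^2.
With P = $601 above the shutdown price, P = MC gives q = 13.
At P = $24 < min AVC = $25, price no longer covers variable cost at any output, so the firm shuts down: q = 0.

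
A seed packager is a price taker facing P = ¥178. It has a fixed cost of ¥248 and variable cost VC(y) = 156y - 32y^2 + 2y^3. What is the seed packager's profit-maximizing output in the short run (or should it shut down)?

Strip out fixed cost: VC = 156y - 32y^2 + 2y^3. Then AVC = 156 - 32y + 2y^2 and MC = 156 - 64y + 6y^2.
AVC hits its minimum where MC = AVC, at y = 8, giving min AVC = 156 - 32·8 + 2·8^2 = ¥28.
P = ¥178 exceeds min AVC = ¥28, so the firm stays open.
P = MC gives -22 - 64y + 6y^2 = 0, with roots -1/3 and 11. Take the larger (rising MC): y* = 11.
Check: AVC at y = 11 is ¥46 ≤ P, so revenue covers variable cost.
Profit = P·y − TC = 178·11 − 754 = ¥1204.

Produce at y = 11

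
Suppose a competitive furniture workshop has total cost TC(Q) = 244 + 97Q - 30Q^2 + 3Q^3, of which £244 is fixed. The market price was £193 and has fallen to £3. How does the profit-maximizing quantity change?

Output falls from 8 to 0 (the firm shuts down)

AVC = 97 - 30Q + 3Q^2, minimized at Q = 5 where min AVC = £22. MC = 97 - 60Q + 9Q^2.
At P = £193 ≥ min AVC, set P = MC on the rising branch: Q = 8.
At P = £3 < min AVC = £22, price no longer covers variable cost at any output, so the firm shuts down: Q = 0.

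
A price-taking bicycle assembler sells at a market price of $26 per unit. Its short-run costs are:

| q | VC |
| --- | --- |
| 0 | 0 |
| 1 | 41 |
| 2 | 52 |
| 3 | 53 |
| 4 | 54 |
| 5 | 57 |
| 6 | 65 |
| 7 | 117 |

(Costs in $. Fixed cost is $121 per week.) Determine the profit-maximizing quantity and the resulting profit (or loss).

Compute π = P·q − TC at each output: q=0: -121; q=1: -136; q=2: -121; q=3: -96; q=4: -71; q=5: -48; q=6: -30; q=7: -56.
Profit is maximized at q = 6. AVC there is 65/6 = $10.83 ≤ P, so producing beats shutting down (which would give -$121).

q = 6; profit = -$30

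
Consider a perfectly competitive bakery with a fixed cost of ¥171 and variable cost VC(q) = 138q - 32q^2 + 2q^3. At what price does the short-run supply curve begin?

¥10 per unit

The shutdown price is the minimum of AVC. VC = 138q - 32q^2 + 2q^3, so AVC = 138 - 32q + 2q^2.
At the minimum of AVC, MC = AVC. MC = 138 - 64q + 6q^2; setting MC = AVC gives 4q^2 - 32q = 0, so q = 8. min AVC = 10.
The firm shuts down for any P below ¥10.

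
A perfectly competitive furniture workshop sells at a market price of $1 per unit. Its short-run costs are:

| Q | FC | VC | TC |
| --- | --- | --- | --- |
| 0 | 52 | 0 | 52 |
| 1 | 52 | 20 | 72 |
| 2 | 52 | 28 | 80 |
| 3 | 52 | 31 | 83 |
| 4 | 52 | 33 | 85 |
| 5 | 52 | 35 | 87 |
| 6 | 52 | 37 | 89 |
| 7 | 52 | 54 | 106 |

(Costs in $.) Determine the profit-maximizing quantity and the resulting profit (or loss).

Q = 0 (shut down); profit = -$52

Tabulate TR − TC: Q=0: -52; Q=1: -71; Q=2: -78; Q=3: -80; Q=4: -81; Q=5: -82; Q=6: -83; Q=7: -99.
Profit is highest at Q = 0. Equivalently, the lowest AVC in the table is 37/6 ≈ $6.17 at Q = 6, and P = $1 falls below it — price never covers variable cost, so the firm shuts down and loses only its fixed cost.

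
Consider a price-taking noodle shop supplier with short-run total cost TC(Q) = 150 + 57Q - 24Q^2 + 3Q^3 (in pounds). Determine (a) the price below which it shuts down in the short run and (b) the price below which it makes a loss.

Shutdown price = £9; break-even price = £42

Shutdown price = min AVC. AVC = 57 - 24Q + 3Q^2, with vertex at Q = 4 and minimum £9.
ATC = 150/Q + 57 - 24Q + 3Q^2. Setting dATC/dQ = −150/Q^2 − 24 + 6Q = 0 gives Q = 5 (since 6·5^3 − 24·5^2 = 150).
min ATC = 150/5 + 57 − 24·5 + 3·5^2 = £42. That is the break-even price.
Between these two prices the firm operates at a loss; above £42 it earns a profit.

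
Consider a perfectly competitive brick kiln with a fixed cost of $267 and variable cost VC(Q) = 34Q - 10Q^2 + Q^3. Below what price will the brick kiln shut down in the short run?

The firm shuts down when price falls below the minimum of average variable cost. AVC = VC/Q = 34 - 10Q + Q^2.
dAVC/dQ = -10 + 2Q = 0 gives Q = 5. min AVC = 34 - 10·5 + 5^2 = 9.
The firm shuts down for any P below $9.

$9 per unit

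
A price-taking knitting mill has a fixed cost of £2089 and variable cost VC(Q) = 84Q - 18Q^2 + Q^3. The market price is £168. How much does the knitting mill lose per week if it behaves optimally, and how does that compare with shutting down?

Profit = -£129 at Q = 14

AVC = 84 - 18Q + Q^2 has its minimum £3 at Q = 9; price £168 clears that bar, so the firm operates.
With MC = 84 - 36Q + 3Q^2, P = MC on the upward-sloping part at Q* = 14.
TR = 168·14 = 2352. TC = 2089 + 392 = 2481. Profit = 2352 − 2481 = -£129.
By producing, the firm covers all variable cost plus £1960 of fixed cost; shutting down would lose the full £2089.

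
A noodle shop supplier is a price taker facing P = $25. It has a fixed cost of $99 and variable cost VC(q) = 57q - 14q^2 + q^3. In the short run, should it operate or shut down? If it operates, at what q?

Produce at q = 8

Variable cost is VC = 57q - 14q^2 + q^3, so AVC = VC/q = 57 - 14q + q^2 and MC = dTC/dq = 57 - 28q + 3q^2.
AVC hits its minimum where MC = AVC, at q = 7, giving min AVC = 57 - 14·7 + 7^2 = $8.
Because $25 ≥ $8, revenue can cover variable cost; the firm operates.
Solving P = MC: 32 - 28q + 3q^2 = 0 ⇒ q = 4/3 or 8. On the upward-sloping branch, q* = 8.
Check: AVC at q = 8 is $9 ≤ P, so revenue covers variable cost.
Profit = P·q − TC = 25·8 − 171 = $29.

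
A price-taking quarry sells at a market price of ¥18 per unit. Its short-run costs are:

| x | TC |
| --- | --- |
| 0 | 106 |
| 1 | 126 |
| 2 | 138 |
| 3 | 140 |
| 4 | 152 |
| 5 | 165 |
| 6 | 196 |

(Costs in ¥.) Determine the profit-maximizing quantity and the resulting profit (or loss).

x = 5; profit = -¥75

Profit at each row (π = 18x − TC): x=0: -106; x=1: -108; x=2: -102; x=3: -86; x=4: -80; x=5: -75; x=6: -88.
Profit is maximized at x = 5. AVC there is 59/5 = ¥11.80 ≤ P, so producing beats shutting down (which would give -¥106).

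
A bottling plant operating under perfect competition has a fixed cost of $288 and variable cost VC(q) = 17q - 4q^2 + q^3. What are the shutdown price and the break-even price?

Shutdown price = $13; break-even price = $77

Shutdown price = min AVC. AVC = 17 - 4q + q^2, with vertex at q = 2 and minimum $13.
ATC = 288/q + 17 - 4q + q^2. Setting dATC/dq = −288/q^2 − 4 + 2q = 0 gives q = 6 (since 2·6^3 − 4·6^2 = 288).
min ATC = 288/6 + 17 − 4·6 + 6^2 = $77. That is the break-even price.
Between these two prices the firm operates at a loss; above $77 it earns a profit.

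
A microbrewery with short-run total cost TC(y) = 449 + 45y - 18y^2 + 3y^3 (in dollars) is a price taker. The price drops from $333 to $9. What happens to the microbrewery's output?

AVC = 45 - 18y + 3y^2, minimized at y = 3 where min AVC = $18. MC = 45 - 36y + 9y^2.
With P = $333 above the shutdown price, P = MC gives y = 8.
At P = $9 < min AVC = $18, price no longer covers variable cost at any output, so the firm shuts down: y = 0.

Output falls from 8 to 0 (the firm shuts down)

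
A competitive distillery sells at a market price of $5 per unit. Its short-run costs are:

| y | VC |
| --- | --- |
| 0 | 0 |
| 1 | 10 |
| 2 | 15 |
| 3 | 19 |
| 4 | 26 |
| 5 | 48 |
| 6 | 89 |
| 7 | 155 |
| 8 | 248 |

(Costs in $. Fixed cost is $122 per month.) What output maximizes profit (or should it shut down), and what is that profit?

y = 0 (shut down); profit = -$122

Tabulate TR − TC: y=0: -122; y=1: -127; y=2: -127; y=3: -126; y=4: -128; y=5: -145; y=6: -181; y=7: -242; y=8: -330.
Profit is highest at y = 0. Equivalently, the lowest AVC in the table is 19/3 ≈ $6.33 at y = 3, and P = $5 falls below it — price never covers variable cost, so the firm shuts down and loses only its fixed cost.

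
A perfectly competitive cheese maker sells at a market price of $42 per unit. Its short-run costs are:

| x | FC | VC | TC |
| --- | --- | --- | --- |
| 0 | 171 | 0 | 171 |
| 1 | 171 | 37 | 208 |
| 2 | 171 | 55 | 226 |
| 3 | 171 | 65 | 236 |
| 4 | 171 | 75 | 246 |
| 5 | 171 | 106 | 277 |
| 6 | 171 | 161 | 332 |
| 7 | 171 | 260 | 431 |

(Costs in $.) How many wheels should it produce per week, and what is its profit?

x = 5; profit = -$67

Tabulate TR − TC: x=0: -171; x=1: -166; x=2: -142; x=3: -110; x=4: -78; x=5: -67; x=6: -80; x=7: -137.
Profit is maximized at x = 5. AVC there is 106/5 = $21.20 ≤ P, so producing beats shutting down (which would give -$171).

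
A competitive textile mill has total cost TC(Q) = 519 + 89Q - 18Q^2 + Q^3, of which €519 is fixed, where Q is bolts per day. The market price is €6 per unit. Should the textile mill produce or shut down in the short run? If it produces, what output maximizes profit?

Shut down

From TC, MC = TC'(Q) = 89 - 36Q + 3Q^2 and AVC = VC/Q = 89 - 18Q + Q^2.
The AVC parabola has its vertex at Q = 18/2 = 9, where AVC = 89 - 18·9 + 9^2 = €8.
Since P = €6 < min AVC = €8, price fails to cover variable cost at any output.
The firm minimizes its loss by shutting down and losing only its fixed cost of €519.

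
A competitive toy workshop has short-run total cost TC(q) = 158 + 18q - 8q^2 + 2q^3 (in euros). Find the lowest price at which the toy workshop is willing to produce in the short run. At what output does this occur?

The firm shuts down when price falls below the minimum of average variable cost. AVC = VC/q = 18 - 8q + 2q^2.
At the minimum of AVC, MC = AVC. MC = 18 - 16q + 6q^2; setting MC = AVC gives 4q^2 - 8q = 0, so q = 2. min AVC = 10.
For P < €10 the firm produces nothing.

€10 per unit, at q = 2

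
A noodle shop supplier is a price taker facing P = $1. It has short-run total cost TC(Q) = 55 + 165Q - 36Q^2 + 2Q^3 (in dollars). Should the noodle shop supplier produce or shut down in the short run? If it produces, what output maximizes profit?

From TC, MC = TC'(Q) = 165 - 72Q + 6Q^2 and AVC = VC/Q = 165 - 36Q + 2Q^2.
AVC hits its minimum where MC = AVC, at Q = 9, giving min AVC = 165 - 36·9 + 2·9^2 = $3.
P = $1 lies below min AVC = $3; no output level covers variable cost.
The firm minimizes its loss by shutting down and losing only its fixed cost of $55.

Shut down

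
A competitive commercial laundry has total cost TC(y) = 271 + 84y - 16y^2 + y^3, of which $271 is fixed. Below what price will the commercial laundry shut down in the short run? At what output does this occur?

$20 per unit, at y = 8

The firm shuts down when price falls below the minimum of average variable cost. AVC = VC/y = 84 - 16y + y^2.
At the minimum of AVC, MC = AVC. MC = 84 - 32y + 3y^2; setting MC = AVC gives 2y^2 - 16y = 0, so y = 8. min AVC = 20.
So the shutdown price is $20.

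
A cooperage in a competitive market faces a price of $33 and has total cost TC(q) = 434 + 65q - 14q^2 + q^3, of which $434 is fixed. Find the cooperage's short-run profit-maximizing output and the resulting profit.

AVC = 65 - 14q + q^2; min AVC = $16 at q = 7. Since P = $33 ≥ min AVC, the firm produces.
With MC = 65 - 28q + 3q^2, P = MC on the upward-sloping part at q* = 8.
TR = 33·8 = 264. TC = 434 + 136 = 570. Profit = 264 − 570 = -$306.
That loss of $306 beats the $434 the firm would lose by shutting down; producing recovers $128 of fixed cost.

Profit = -$306 at q = 8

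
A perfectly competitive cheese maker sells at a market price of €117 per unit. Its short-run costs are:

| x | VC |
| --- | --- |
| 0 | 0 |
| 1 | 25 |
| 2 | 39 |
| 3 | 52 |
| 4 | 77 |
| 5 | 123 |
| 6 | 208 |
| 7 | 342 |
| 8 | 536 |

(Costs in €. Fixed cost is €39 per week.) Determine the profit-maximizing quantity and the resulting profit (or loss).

Profit at each row (π = 117x − TC): x=0: -39; x=1: 53; x=2: 156; x=3: 260; x=4: 352; x=5: 423; x=6: 455; x=7: 438; x=8: 361.
Profit is maximized at x = 6. AVC there is 208/6 = €34.67 ≤ P, so producing beats shutting down (which would give -€39).

x = 6; profit = €455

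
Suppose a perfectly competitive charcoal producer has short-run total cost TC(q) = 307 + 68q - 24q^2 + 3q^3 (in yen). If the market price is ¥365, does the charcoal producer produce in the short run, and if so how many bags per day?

Strip out fixed cost: VC = 68q - 24q^2 + 3q^3. Then AVC = 68 - 24q + 3q^2 and MC = 68 - 48q + 9q^2.
AVC hits its minimum where MC = AVC, at q = 4, giving min AVC = 68 - 24·4 + 3·4^2 = ¥20.
Since P = ¥365 ≥ min AVC = ¥20, price covers variable cost and the firm should produce.
Solving P = MC: -297 - 48q + 9q^2 = 0 ⇒ q = -11/3 or 9. On the upward-sloping branch, q* = 9.
Check: AVC at q = 9 is ¥95 ≤ P, so revenue covers variable cost.
Profit = P·q − TC = 365·9 − 1162 = ¥2123.

Produce at q = 9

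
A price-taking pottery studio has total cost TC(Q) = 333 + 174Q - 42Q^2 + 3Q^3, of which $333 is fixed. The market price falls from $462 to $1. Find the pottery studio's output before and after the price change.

MC = 174 - 84Q + 9Q^2; the shutdown threshold is min AVC = $27 (at Q = 7).
At P = $462 ≥ min AVC, set P = MC on the rising branch: Q = 12.
At P = $1 < min AVC = $27, price no longer covers variable cost at any output, so the firm shuts down: Q = 0.

Output falls from 12 to 0 (the firm shuts down)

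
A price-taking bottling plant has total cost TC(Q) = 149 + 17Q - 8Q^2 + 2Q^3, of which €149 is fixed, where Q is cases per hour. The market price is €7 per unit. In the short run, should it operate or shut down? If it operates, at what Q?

Shut down

From TC, MC = TC'(Q) = 17 - 16Q + 6Q^2 and AVC = VC/Q = 17 - 8Q + 2Q^2.
The AVC parabola has its vertex at Q = 8/4 = 2, where AVC = 17 - 8·2 + 2·2^2 = €9.
With P < min AVC (€7 < €9), every unit sold adds to the loss.
The firm minimizes its loss by shutting down and losing only its fixed cost of €149.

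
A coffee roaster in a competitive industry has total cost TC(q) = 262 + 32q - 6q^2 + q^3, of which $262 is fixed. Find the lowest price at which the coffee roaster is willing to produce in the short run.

$23 per unit

Short-run supply begins at min AVC. From VC = 32q - 6q^2 + q^3, AVC = 32 - 6q + q^2.
dAVC/dq = -6 + 2q = 0 gives q = 3. min AVC = 32 - 6·3 + 3^2 = 23.
So the shutdown price is $23.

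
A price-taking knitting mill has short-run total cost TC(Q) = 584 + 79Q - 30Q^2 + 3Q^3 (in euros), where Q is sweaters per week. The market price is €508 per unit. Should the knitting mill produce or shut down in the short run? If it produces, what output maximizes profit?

Variable cost is VC = 79Q - 30Q^2 + 3Q^3, so AVC = VC/Q = 79 - 30Q + 3Q^2 and MC = dTC/dQ = 79 - 60Q + 9Q^2.
AVC is minimized where dAVC/dQ = -30 + 6Q = 0, at Q = 5; min AVC = 79 - 30·5 + 3·5^2 = €4.
Because €508 ≥ €4, revenue can cover variable cost; the firm operates.
Solving P = MC: -429 - 60Q + 9Q^2 = 0 ⇒ Q = -13/3 or 11. On the upward-sloping branch, Q* = 11.
Check: AVC at Q = 11 is €112 ≤ P, so revenue covers variable cost.
Profit = P·Q − TC = 508·11 − 1816 = €3772.

Produce at Q = 11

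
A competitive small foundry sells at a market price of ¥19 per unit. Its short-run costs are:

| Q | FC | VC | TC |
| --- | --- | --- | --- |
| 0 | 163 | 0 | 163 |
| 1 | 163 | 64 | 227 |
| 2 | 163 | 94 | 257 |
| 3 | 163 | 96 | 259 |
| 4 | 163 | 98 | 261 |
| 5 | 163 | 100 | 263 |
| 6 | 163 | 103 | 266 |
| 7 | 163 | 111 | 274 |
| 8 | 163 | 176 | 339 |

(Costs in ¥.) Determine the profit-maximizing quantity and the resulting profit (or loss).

Q = 7; profit = -¥141

Profit at each row (π = 19Q − TC): Q=0: -163; Q=1: -208; Q=2: -219; Q=3: -202; Q=4: -185; Q=5: -168; Q=6: -152; Q=7: -141; Q=8: -187.
Profit is maximized at Q = 7. AVC there is 111/7 = ¥15.86 ≤ P, so producing beats shutting down (which would give -¥163).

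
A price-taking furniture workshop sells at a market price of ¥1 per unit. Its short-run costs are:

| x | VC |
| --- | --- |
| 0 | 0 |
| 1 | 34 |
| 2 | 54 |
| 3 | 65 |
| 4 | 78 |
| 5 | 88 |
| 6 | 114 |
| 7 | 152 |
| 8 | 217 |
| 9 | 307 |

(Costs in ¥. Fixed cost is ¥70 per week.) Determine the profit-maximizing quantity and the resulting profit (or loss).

Tabulate TR − TC: x=0: -70; x=1: -103; x=2: -122; x=3: -132; x=4: -144; x=5: -153; x=6: -178; x=7: -215; x=8: -279; x=9: -368.
Profit is highest at x = 0. Equivalently, the lowest AVC in the table is 88/5 ≈ ¥17.60 at x = 5, and P = ¥1 falls below it — price never covers variable cost, so the firm shuts down and loses only its fixed cost.

x = 0 (shut down); profit = -¥70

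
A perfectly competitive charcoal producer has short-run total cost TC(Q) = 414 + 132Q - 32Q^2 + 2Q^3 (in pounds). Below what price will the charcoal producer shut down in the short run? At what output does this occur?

The firm shuts down when price falls below the minimum of average variable cost. AVC = VC/Q = 132 - 32Q + 2Q^2.
dAVC/dQ = -32 + 4Q = 0 gives Q = 8. min AVC = 132 - 32·8 + 2·8^2 = 4.
For P < £4 the firm produces nothing.

£4 per unit, at Q = 8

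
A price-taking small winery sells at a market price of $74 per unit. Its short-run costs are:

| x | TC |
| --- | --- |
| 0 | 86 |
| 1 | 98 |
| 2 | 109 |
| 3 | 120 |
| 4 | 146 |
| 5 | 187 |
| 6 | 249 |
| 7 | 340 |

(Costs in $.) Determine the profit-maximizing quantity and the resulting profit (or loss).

x = 6; profit = $195

Tabulate TR − TC: x=0: -86; x=1: -24; x=2: 39; x=3: 102; x=4: 150; x=5: 183; x=6: 195; x=7: 178.
Profit is maximized at x = 6. AVC there is 163/6 = $27.17 ≤ P, so producing beats shutting down (which would give -$86).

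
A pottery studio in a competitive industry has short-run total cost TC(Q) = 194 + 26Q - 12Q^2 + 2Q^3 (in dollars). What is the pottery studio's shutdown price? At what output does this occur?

The shutdown price is the minimum of AVC. VC = 26Q - 12Q^2 + 2Q^3, so AVC = 26 - 12Q + 2Q^2.
dAVC/dQ = -12 + 4Q = 0 gives Q = 3. min AVC = 26 - 12·3 + 2·3^2 = 8.
For P < $8 the firm produces nothing.

$8 per unit, at Q = 3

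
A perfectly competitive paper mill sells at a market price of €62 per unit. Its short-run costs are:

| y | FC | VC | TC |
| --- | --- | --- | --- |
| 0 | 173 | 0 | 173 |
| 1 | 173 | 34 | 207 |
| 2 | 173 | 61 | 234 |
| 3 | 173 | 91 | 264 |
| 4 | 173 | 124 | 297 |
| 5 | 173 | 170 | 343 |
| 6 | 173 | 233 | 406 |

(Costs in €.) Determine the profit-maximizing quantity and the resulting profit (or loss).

Profit at each row (π = 62y − TC): y=0: -173; y=1: -145; y=2: -110; y=3: -78; y=4: -49; y=5: -33; y=6: -34.
Profit is maximized at y = 5. AVC there is 170/5 = €34 ≤ P, so producing beats shutting down (which would give -€173).

y = 5; profit = -€33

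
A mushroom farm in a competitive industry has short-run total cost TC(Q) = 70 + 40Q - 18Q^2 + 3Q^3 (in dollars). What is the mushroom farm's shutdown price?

Short-run supply begins at min AVC. From VC = 40Q - 18Q^2 + 3Q^3, AVC = 40 - 18Q + 3Q^2.
dAVC/dQ = -18 + 6Q = 0 gives Q = 3. min AVC = 40 - 18·3 + 3·3^2 = 13.
So the shutdown price is $13.

$13 per unit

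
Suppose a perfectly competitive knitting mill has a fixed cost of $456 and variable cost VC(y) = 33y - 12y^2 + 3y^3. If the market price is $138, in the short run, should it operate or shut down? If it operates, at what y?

Produce at y = 5

Strip out fixed cost: VC = 33y - 12y^2 + 3y^3. Then AVC = 33 - 12y + 3y^2 and MC = 33 - 24y + 9y^2.
AVC is minimized where dAVC/dy = -12 + 6y = 0, at y = 2; min AVC = 33 - 12·2 + 3·2^2 = $21.
Because $138 ≥ $21, revenue can cover variable cost; the firm operates.
Solving P = MC: -105 - 24y + 9y^2 = 0 ⇒ y = -7/3 or 5. On the upward-sloping branch, y* = 5.
Check: AVC at y = 5 is $48 ≤ P, so revenue covers variable cost.
Profit = P·y − TC = 138·5 − 696 = -$6, a loss, but smaller than the $456 fixed cost the firm would lose by shutting down.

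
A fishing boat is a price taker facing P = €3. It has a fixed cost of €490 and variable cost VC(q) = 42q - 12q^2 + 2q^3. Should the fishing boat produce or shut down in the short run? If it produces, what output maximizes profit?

Strip out fixed cost: VC = 42q - 12q^2 + 2q^3. Then AVC = 42 - 12q + 2q^2 and MC = 42 - 24q + 6q^2.
AVC is minimized where dAVC/dq = -12 + 4q = 0, at q = 3; min AVC = 42 - 12·3 + 2·3^2 = €24.
With P < min AVC (€3 < €24), every unit sold adds to the loss.
Shutting down limits the loss to fixed cost, €490.

Shut down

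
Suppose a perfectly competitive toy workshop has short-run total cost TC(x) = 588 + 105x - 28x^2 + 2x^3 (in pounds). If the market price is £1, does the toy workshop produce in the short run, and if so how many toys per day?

Shut down

From TC, MC = TC'(x) = 105 - 56x + 6x^2 and AVC = VC/x = 105 - 28x + 2x^2.
AVC is minimized where dAVC/dx = -28 + 4x = 0, at x = 7; min AVC = 105 - 28·7 + 2·7^2 = £7.
With P < min AVC (£1 < £7), every unit sold adds to the loss.
The firm minimizes its loss by shutting down and losing only its fixed cost of £588.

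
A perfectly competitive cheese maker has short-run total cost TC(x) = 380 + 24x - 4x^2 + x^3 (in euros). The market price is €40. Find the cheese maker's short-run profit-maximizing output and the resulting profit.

AVC = 24 - 4x + x^2 has its minimum €20 at x = 2; price €40 clears that bar, so the firm operates.
MC = 24 - 8x + 3x^2. Setting P = MC and taking the root on the rising branch gives x* = 4.
TR = 40·4 = 160. TC = 380 + 96 = 476. Profit = 160 − 476 = -€316.
That loss of €316 beats the €380 the firm would lose by shutting down; producing recovers €64 of fixed cost.

Profit = -€316 at x = 4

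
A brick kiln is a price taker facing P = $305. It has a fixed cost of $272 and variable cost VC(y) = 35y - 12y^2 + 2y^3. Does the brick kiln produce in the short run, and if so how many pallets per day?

Strip out fixed cost: VC = 35y - 12y^2 + 2y^3. Then AVC = 35 - 12y + 2y^2 and MC = 35 - 24y + 6y^2.
AVC hits its minimum where MC = AVC, at y = 3, giving min AVC = 35 - 12·3 + 2·3^2 = $17.
Because $305 ≥ $17, revenue can cover variable cost; the firm operates.
Set P = MC: 305 = 35 - 24y + 6y^2 → -270 - 24y + 6y^2 = 0. The roots are y = -5 and y = 9; the profit-maximizing output is on the rising part of MC, so y* = 9.
Check: AVC at y = 9 is $89 ≤ P, so revenue covers variable cost.
Profit = P·y − TC = 305·9 − 1073 = $1672.

Produce at y = 9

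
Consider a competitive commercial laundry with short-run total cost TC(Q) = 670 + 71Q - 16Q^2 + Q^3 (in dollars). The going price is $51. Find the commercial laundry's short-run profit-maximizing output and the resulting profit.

Profit = -$270 at Q = 10

AVC = 71 - 16Q + Q^2 has its minimum $7 at Q = 8; price $51 clears that bar, so the firm operates.
With MC = 71 - 32Q + 3Q^2, P = MC on the upward-sloping part at Q* = 10.
TR = 51·10 = 510. TC = 670 + 110 = 780. Profit = 510 − 780 = -$270.
That loss of $270 beats the $670 the firm would lose by shutting down; producing recovers $400 of fixed cost.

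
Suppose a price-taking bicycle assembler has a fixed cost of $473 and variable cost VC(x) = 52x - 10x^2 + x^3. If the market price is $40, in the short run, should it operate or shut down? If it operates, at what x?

Produce at x = 6

Variable cost is VC = 52x - 10x^2 + x^3, so AVC = VC/x = 52 - 10x + x^2 and MC = dTC/dx = 52 - 20x + 3x^2.
The AVC parabola has its vertex at x = 10/2 = 5, where AVC = 52 - 10·5 + 5^2 = $27.
Because $40 ≥ $27, revenue can cover variable cost; the firm operates.
Set P = MC: 40 = 52 - 20x + 3x^2 → 12 - 20x + 3x^2 = 0. The roots are x = 2/3 and x = 6; the profit-maximizing output is on the rising part of MC, so x* = 6.
Check: AVC at x = 6 is $28 ≤ P, so revenue covers variable cost.
Profit = P·x − TC = 40·6 − 641 = -$401, a loss, but smaller than the $473 fixed cost the firm would lose by shutting down.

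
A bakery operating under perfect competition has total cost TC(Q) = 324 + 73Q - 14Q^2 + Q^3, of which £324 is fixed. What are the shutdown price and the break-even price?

Shutdown price = £24; break-even price = £64

Shutdown price = min AVC. AVC = 73 - 14Q + Q^2, with vertex at Q = 7 and minimum £24.
ATC = 324/Q + 73 - 14Q + Q^2. Setting dATC/dQ = −324/Q^2 − 14 + 2Q = 0 gives Q = 9 (since 2·9^3 − 14·9^2 = 324).
min ATC = 324/9 + 73 − 14·9 + 9^2 = £64. That is the break-even price.
For £24 ≤ P < £64 the firm produces at a loss; below £24 it shuts down.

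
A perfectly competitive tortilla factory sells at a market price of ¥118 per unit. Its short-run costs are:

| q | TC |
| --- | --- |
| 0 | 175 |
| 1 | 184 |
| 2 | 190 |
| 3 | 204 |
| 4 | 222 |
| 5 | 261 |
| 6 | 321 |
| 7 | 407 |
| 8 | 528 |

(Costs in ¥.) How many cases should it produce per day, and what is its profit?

q = 7; profit = ¥419

Compute π = P·q − TC at each output: q=0: -175; q=1: -66; q=2: 46; q=3: 150; q=4: 250; q=5: 329; q=6: 387; q=7: 419; q=8: 416.
Profit is maximized at q = 7. AVC there is 232/7 = ¥33.14 ≤ P, so producing beats shutting down (which would give -¥175).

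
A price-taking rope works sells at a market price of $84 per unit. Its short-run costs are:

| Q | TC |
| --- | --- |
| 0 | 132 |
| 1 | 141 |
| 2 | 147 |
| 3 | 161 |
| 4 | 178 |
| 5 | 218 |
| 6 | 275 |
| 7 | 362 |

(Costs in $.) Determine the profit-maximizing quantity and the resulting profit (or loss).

Q = 6; profit = $229

Tabulate TR − TC: Q=0: -132; Q=1: -57; Q=2: 21; Q=3: 91; Q=4: 158; Q=5: 202; Q=6: 229; Q=7: 226.
Profit is maximized at Q = 6. AVC there is 143/6 = $23.83 ≤ P, so producing beats shutting down (which would give -$132).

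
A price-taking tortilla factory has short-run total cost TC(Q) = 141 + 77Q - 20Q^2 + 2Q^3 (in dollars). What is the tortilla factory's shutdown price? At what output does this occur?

The firm shuts down when price falls below the minimum of average variable cost. AVC = VC/Q = 77 - 20Q + 2Q^2.
dAVC/dQ = -20 + 4Q = 0 gives Q = 5. min AVC = 77 - 20·5 + 2·5^2 = 27.
The firm shuts down for any P below $27.

$27 per unit, at Q = 5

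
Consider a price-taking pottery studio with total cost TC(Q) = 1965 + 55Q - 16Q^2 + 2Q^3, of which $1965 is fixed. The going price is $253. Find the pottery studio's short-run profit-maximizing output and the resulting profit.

AVC = 55 - 16Q + 2Q^2; min AVC = $23 at Q = 4. Since P = $253 ≥ min AVC, the firm produces.
With MC = 55 - 32Q + 6Q^2, P = MC on the upward-sloping part at Q* = 9.
TR = 253·9 = 2277. TC = 1965 + 657 = 2622. Profit = 2277 − 2622 = -$345.
By producing, the firm covers all variable cost plus $1620 of fixed cost; shutting down would lose the full $1965.

Profit = -$345 at Q = 9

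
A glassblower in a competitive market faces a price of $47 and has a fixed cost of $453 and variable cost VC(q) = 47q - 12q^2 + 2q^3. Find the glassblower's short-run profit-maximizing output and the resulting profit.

Profit = -$389 at q = 4

AVC = 47 - 12q + 2q^2 has its minimum $29 at q = 3; price $47 clears that bar, so the firm operates.
With MC = 47 - 24q + 6q^2, P = MC on the upward-sloping part at q* = 4.
TR = 47·4 = 188. TC = 453 + 124 = 577. Profit = 188 − 577 = -$389.
That loss of $389 beats the $453 the firm would lose by shutting down; producing recovers $64 of fixed cost.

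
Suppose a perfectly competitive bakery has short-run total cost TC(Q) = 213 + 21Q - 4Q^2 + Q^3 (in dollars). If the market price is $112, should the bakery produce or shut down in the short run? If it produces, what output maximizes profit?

From TC, MC = TC'(Q) = 21 - 8Q + 3Q^2 and AVC = VC/Q = 21 - 4Q + Q^2.
AVC is minimized where dAVC/dQ = -4 + 2Q = 0, at Q = 2; min AVC = 21 - 4·2 + 2^2 = $17.
P = $112 exceeds min AVC = $17, so the firm stays open.
Solving P = MC: -91 - 8Q + 3Q^2 = 0 ⇒ Q = -13/3 or 7. On the upward-sloping branch, Q* = 7.
Check: AVC at Q = 7 is $42 ≤ P, so revenue covers variable cost.
Profit = P·Q − TC = 112·7 − 507 = $277.

Produce at Q = 7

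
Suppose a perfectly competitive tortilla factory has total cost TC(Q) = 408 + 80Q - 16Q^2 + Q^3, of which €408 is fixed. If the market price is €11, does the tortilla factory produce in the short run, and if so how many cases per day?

Variable cost is VC = 80Q - 16Q^2 + Q^3, so AVC = VC/Q = 80 - 16Q + Q^2 and MC = dTC/dQ = 80 - 32Q + 3Q^2.
AVC hits its minimum where MC = AVC, at Q = 8, giving min AVC = 80 - 16·8 + 8^2 = €16.
P = €11 lies below min AVC = €16; no output level covers variable cost.
Best response: produce nothing and absorb the €408 fixed cost.

Shut down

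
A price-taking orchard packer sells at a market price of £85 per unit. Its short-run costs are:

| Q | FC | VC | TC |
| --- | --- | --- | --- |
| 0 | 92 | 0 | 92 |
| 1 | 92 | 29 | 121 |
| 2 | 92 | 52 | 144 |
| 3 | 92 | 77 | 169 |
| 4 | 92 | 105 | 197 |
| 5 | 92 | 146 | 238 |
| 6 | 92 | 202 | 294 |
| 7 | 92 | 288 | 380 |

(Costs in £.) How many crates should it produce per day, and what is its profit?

Profit at each row (π = 85Q − TC): Q=0: -92; Q=1: -36; Q=2: 26; Q=3: 86; Q=4: 143; Q=5: 187; Q=6: 216; Q=7: 215.
Profit is maximized at Q = 6. AVC there is 202/6 = £33.67 ≤ P, so producing beats shutting down (which would give -£92).

Q = 6; profit = £216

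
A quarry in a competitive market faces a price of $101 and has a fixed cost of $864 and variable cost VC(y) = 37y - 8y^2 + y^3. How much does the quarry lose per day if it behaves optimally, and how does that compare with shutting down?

AVC = 37 - 8y + y^2 has its minimum $21 at y = 4; price $101 clears that bar, so the firm operates.
With MC = 37 - 16y + 3y^2, P = MC on the upward-sloping part at y* = 8.
TR = 101·8 = 808. TC = 864 + 296 = 1160. Profit = 808 − 1160 = -$352.
Shutting down would mean losing the fixed cost of $864, so operating at a loss of $352 is better by $512.

Profit = -$352 at y = 8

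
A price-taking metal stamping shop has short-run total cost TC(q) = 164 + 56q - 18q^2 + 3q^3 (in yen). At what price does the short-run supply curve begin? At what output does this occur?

The firm shuts down when price falls below the minimum of average variable cost. AVC = VC/q = 56 - 18q + 3q^2.
dAVC/dq = -18 + 6q = 0 gives q = 3. min AVC = 56 - 18·3 + 3·3^2 = 29.
The firm shuts down for any P below ¥29.

¥29 per unit, at q = 3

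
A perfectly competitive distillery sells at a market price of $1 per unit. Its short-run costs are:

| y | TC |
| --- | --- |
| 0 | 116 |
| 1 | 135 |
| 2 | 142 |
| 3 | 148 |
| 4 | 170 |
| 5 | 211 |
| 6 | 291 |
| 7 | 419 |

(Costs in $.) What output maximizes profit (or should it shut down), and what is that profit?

Tabulate TR − TC: y=0: -116; y=1: -134; y=2: -140; y=3: -145; y=4: -166; y=5: -206; y=6: -285; y=7: -412.
Profit is highest at y = 0. Equivalently, the lowest AVC in the table is 32/3 ≈ $10.67 at y = 3, and P = $1 falls below it — price never covers variable cost, so the firm shuts down and loses only its fixed cost.

y = 0 (shut down); profit = -$116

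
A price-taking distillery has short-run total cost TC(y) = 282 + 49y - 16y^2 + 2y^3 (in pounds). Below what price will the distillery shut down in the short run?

£17 per unit

The shutdown price is the minimum of AVC. VC = 49y - 16y^2 + 2y^3, so AVC = 49 - 16y + 2y^2.
At the minimum of AVC, MC = AVC. MC = 49 - 32y + 6y^2; setting MC = AVC gives 4y^2 - 16y = 0, so y = 4. min AVC = 17.
So the shutdown price is £17.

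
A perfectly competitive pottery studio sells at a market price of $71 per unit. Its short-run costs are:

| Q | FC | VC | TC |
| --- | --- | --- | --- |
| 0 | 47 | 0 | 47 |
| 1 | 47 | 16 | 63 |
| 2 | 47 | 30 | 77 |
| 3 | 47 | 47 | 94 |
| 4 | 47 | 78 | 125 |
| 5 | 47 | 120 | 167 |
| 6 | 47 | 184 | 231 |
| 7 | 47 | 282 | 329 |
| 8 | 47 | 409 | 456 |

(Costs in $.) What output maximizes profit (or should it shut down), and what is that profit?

Tabulate TR − TC: Q=0: -47; Q=1: 8; Q=2: 65; Q=3: 119; Q=4: 159; Q=5: 188; Q=6: 195; Q=7: 168; Q=8: 112.
Profit is maximized at Q = 6. AVC there is 184/6 = $30.67 ≤ P, so producing beats shutting down (which would give -$47).

Q = 6; profit = $195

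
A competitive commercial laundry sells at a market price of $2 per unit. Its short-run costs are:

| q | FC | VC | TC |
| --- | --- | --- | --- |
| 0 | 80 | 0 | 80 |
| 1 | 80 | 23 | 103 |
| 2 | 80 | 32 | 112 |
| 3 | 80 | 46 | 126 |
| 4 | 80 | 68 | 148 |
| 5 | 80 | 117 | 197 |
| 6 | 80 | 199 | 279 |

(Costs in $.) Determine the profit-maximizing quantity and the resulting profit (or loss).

q = 0 (shut down); profit = -$80

Profit at each row (π = 2q − TC): q=0: -80; q=1: -101; q=2: -108; q=3: -120; q=4: -140; q=5: -187; q=6: -267.
Profit is highest at q = 0. Equivalently, the lowest AVC in the table is 46/3 ≈ $15.33 at q = 3, and P = $2 falls below it — price never covers variable cost, so the firm shuts down and loses only its fixed cost.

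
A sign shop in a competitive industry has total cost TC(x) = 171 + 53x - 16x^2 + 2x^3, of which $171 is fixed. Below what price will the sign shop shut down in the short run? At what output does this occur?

The firm shuts down when price falls below the minimum of average variable cost. AVC = VC/x = 53 - 16x + 2x^2.
dAVC/dx = -16 + 4x = 0 gives x = 4. min AVC = 53 - 16·4 + 2·4^2 = 21.
The firm shuts down for any P below $21.

$21 per unit, at x = 4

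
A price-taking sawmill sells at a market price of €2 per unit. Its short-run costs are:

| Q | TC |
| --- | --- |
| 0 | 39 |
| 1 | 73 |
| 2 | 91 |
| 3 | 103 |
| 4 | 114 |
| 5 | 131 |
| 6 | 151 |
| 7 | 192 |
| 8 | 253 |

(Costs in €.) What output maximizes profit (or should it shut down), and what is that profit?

Q = 0 (shut down); profit = -€39

Compute π = P·Q − TC at each output: Q=0: -39; Q=1: -71; Q=2: -87; Q=3: -97; Q=4: -106; Q=5: -121; Q=6: -139; Q=7: -178; Q=8: -237.
Profit is highest at Q = 0. Equivalently, the lowest AVC in the table is 92/5 ≈ €18.40 at Q = 5, and P = €2 falls below it — price never covers variable cost, so the firm shuts down and loses only its fixed cost.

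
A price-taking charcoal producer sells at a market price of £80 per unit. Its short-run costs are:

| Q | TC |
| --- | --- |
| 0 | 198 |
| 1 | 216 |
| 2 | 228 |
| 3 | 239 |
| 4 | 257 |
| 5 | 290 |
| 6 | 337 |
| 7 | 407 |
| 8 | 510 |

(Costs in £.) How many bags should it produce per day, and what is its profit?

Q = 7; profit = £153

Tabulate TR − TC: Q=0: -198; Q=1: -136; Q=2: -68; Q=3: 1; Q=4: 63; Q=5: 110; Q=6: 143; Q=7: 153; Q=8: 130.
Profit is maximized at Q = 7. AVC there is 209/7 = £29.86 ≤ P, so producing beats shutting down (which would give -£198).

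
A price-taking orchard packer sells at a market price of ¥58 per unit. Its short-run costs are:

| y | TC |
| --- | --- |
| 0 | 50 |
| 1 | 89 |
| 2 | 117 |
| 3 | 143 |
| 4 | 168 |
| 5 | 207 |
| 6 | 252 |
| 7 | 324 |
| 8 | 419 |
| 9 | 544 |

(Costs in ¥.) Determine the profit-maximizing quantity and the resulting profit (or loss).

Compute π = P·y − TC at each output: y=0: -50; y=1: -31; y=2: -1; y=3: 31; y=4: 64; y=5: 83; y=6: 96; y=7: 82; y=8: 45; y=9: -22.
Profit is maximized at y = 6. AVC there is 202/6 = ¥33.67 ≤ P, so producing beats shutting down (which would give -¥50).

y = 6; profit = ¥96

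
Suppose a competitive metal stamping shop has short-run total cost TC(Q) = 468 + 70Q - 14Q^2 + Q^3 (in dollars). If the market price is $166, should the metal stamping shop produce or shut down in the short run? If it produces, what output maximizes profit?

Variable cost is VC = 70Q - 14Q^2 + Q^3, so AVC = VC/Q = 70 - 14Q + Q^2 and MC = dTC/dQ = 70 - 28Q + 3Q^2.
The AVC parabola has its vertex at Q = 14/2 = 7, where AVC = 70 - 14·7 + 7^2 = $21.
Because $166 ≥ $21, revenue can cover variable cost; the firm operates.
Solving P = MC: -96 - 28Q + 3Q^2 = 0 ⇒ Q = -8/3 or 12. On the upward-sloping branch, Q* = 12.
Check: AVC at Q = 12 is $46 ≤ P, so revenue covers variable cost.
Profit = P·Q − TC = 166·12 − 1020 = $972.

Produce at Q = 12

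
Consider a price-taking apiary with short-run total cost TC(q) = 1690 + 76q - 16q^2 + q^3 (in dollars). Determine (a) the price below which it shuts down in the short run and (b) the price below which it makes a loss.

Shutdown price = min AVC. AVC = 76 - 16q + q^2, with vertex at q = 8 and minimum $12.
ATC = 1690/q + 76 - 16q + q^2. Setting dATC/dq = −1690/q^2 − 16 + 2q = 0 gives q = 13 (since 2·13^3 − 16·13^2 = 1690).
min ATC = 1690/13 + 76 − 16·13 + 13^2 = $167. That is the break-even price.
For $12 ≤ P < $167 the firm produces at a loss; below $12 it shuts down.

Shutdown price = $12; break-even price = $167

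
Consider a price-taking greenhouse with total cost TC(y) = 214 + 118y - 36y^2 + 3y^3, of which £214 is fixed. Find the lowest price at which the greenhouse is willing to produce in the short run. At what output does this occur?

Short-run supply begins at min AVC. From VC = 118y - 36y^2 + 3y^3, AVC = 118 - 36y + 3y^2.
dAVC/dy = -36 + 6y = 0 gives y = 6. min AVC = 118 - 36·6 + 3·6^2 = 10.
For P < £10 the firm produces nothing.

£10 per unit, at y = 6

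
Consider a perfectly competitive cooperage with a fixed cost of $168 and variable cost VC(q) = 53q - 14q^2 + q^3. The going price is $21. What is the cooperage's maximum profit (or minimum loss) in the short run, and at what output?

Profit = -$40 at q = 8

AVC = 53 - 14q + q^2; min AVC = $4 at q = 7. Since P = $21 ≥ min AVC, the firm produces.
With MC = 53 - 28q + 3q^2, P = MC on the upward-sloping part at q* = 8.
TR = 21·8 = 168. TC = 168 + 40 = 208. Profit = 168 − 208 = -$40.
By producing, the firm covers all variable cost plus $128 of fixed cost; shutting down would lose the full $168.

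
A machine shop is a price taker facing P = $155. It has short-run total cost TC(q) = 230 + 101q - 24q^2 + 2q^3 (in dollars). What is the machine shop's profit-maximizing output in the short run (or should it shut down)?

From TC, MC = TC'(q) = 101 - 48q + 6q^2 and AVC = VC/q = 101 - 24q + 2q^2.
AVC is minimized where dAVC/dq = -24 + 4q = 0, at q = 6; min AVC = 101 - 24·6 + 2·6^2 = $29.
Because $155 ≥ $29, revenue can cover variable cost; the firm operates.
P = MC gives -54 - 48q + 6q^2 = 0, with roots -1 and 9. Take the larger (rising MC): q* = 9.
Check: AVC at q = 9 is $47 ≤ P, so revenue covers variable cost.
Profit = P·q − TC = 155·9 − 653 = $742.

Produce at q = 9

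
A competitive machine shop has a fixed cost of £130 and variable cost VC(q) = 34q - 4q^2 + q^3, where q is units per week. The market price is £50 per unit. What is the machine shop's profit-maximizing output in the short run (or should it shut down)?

From TC, MC = TC'(q) = 34 - 8q + 3q^2 and AVC = VC/q = 34 - 4q + q^2.
AVC hits its minimum where MC = AVC, at q = 2, giving min AVC = 34 - 4·2 + 2^2 = £30.
P = £50 exceeds min AVC = £30, so the firm stays open.
P = MC gives -16 - 8q + 3q^2 = 0, with roots -4/3 and 4. Take the larger (rising MC): q* = 4.
Check: AVC at q = 4 is £34 ≤ P, so revenue covers variable cost.
Profit = P·q − TC = 50·4 − 266 = -£66, a loss, but smaller than the £130 fixed cost the firm would lose by shutting down.

Produce at q = 4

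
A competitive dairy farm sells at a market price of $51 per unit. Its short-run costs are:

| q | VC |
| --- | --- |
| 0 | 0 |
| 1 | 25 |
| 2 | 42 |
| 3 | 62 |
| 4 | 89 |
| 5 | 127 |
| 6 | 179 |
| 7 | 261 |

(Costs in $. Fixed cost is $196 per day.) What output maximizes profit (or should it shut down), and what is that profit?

Compute π = P·q − TC at each output: q=0: -196; q=1: -170; q=2: -136; q=3: -105; q=4: -81; q=5: -68; q=6: -69; q=7: -100.
Profit is maximized at q = 5. AVC there is 127/5 = $25.40 ≤ P, so producing beats shutting down (which would give -$196).

q = 5; profit = -$68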